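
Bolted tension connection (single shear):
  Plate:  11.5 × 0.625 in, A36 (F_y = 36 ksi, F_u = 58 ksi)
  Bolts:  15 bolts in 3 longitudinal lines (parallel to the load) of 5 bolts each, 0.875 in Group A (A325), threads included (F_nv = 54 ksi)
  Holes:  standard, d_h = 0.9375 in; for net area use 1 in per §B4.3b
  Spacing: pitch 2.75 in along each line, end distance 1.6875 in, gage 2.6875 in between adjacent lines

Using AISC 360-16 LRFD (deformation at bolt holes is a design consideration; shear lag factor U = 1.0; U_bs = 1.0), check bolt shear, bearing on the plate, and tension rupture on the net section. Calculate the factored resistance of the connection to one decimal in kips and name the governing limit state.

Bolt shear: A_b = π(0.875)²/4 = 0.60132 in². φR_n = 0.75 × 54 × 0.60132 × 15 × 1 = 365.3 kips.
Bearing (0.625 in plate, F_u = 58 ksi): end bolts L_c = 1.6875 − 0.9375/2 = 1.21875, R_n = min(1.2×1.21875×0.625×58, 2.4×0.875×0.625×58) = 53.016 kips/bolt; interior L_c = 2.75 − 0.9375 = 1.8125, R_n = 76.125 kips/bolt. φR_n = 0.75 × (3×53.016 + 12×76.125) = 804.4 kips.
Tension rupture (net): A_n = (11.5 − 3×1)×0.625 = 5.3125 in² (U = 1.0, A_e = A_n). φR_n = 0.75 × 58 × 5.3125 = 231.1 kips.
Governing: min(365.3, 804.4, 231.1) = 231.1 kips → net-section rupture.

231.1 kips (net-section rupture governs)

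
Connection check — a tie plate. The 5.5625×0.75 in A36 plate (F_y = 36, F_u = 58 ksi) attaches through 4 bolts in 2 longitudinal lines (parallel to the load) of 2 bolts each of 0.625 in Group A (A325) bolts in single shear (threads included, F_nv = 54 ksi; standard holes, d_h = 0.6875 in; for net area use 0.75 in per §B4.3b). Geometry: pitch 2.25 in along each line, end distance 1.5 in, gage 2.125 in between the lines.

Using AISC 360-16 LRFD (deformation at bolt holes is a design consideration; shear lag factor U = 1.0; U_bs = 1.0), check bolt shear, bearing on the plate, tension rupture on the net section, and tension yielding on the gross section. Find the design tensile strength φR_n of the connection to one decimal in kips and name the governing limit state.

49.7 kips (bolt shear governs)

Bolt shear: A_b = π(0.625)²/4 = 0.3068 in². φR_n = 0.75 × 54 × 0.3068 × 4 × 1 = 49.7 kips.
Bearing (0.75 in plate, F_u = 58 ksi): end bolts L_c = 1.5 − 0.6875/2 = 1.15625, R_n = min(1.2×1.15625×0.75×58, 2.4×0.625×0.75×58) = 60.356 kips/bolt; interior L_c = 2.25 − 0.6875 = 1.5625, R_n = 65.25 kips/bolt. φR_n = 0.75 × (2×60.356 + 2×65.25) = 188.4 kips.
Tension rupture (net): A_n = (5.5625 − 2×0.75)×0.75 = 3.0469 in² (U = 1.0, A_e = A_n). φR_n = 0.75 × 58 × 3.0469 = 132.5 kips.
Tension yield (gross): A_g = 5.5625×0.75 = 4.1719 in². φR_n = 0.90 × 36 × 4.1719 = 135.2 kips.
Governing: min(49.7, 188.4, 132.5, 135.2) = 49.7 kips → bolt shear.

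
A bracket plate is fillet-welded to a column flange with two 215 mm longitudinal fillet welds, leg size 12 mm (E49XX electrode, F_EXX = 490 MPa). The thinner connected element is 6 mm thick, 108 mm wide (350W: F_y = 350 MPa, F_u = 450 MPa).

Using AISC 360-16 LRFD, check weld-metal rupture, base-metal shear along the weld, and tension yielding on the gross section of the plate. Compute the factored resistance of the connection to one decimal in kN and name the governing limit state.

Weld metal: throat = 0.707×12 = 8.484 mm, L = 2×215 = 430 mm. φR_n = 0.75 × 0.6 × 490 × 8.484 × 430 = 804.4 kN.
Base metal shear (6 mm plate): yield φR_n = 1.0×0.6×350×6×430 = 541.8 kN; rupture φR_n = 0.75×0.6×450×6×430 = 522.5 kN; take 522.5 kN (rupture).
Tension yield (gross): A_g = 108×6 = 648 mm². φR_n = 0.90 × 350 × 648 = 204.1 kN.
Governing: min(804.4, 522.5, 204.1) = 204.1 kN → gross-section yield.

204.1 kN (gross-section yield governs)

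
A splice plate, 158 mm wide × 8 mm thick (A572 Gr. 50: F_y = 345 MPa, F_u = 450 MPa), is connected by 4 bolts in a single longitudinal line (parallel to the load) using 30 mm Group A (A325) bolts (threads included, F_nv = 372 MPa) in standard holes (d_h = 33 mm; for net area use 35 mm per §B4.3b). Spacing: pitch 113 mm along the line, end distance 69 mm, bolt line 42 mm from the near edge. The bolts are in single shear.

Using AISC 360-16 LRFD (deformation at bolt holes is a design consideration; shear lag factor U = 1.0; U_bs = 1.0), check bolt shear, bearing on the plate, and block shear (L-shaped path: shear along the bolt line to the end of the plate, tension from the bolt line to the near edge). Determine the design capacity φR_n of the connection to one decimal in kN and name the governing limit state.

528.7 kN (block shear governs)

Bolt shear: A_b = π(30)²/4 = 706.86 mm². φR_n = 0.75 × 372 × 706.86 × 4 × 1 = 788.9 kN.
Bearing (8 mm plate, F_u = 450 MPa): end bolts L_c = 69 − 33/2 = 52.5, R_n = min(1.2×52.5×8×450, 2.4×30×8×450) = 226.8 kN/bolt; interior L_c = 113 − 33 = 80, R_n = 259.2 kN/bolt. φR_n = 0.75 × (1×226.8 + 3×259.2) = 753.3 kN.
Block shear: shear path 1×[69+3×113] = 1×408 mm, A_gv = 3264, A_nv = 1×(408 − 3.5×35)×8 = 2284 mm²; tension to near edge: (42 − 0.5×35)×8 = 196 mm². R_n = min(0.6×450×2284, 0.6×345×3264) + 1.0×450×196 = min(616.68, 675.65) + 88.2 = 704.88 kN. φR_n = 0.75 × 704.88 = 528.7 kN.
Governing: min(788.9, 753.3, 528.7) = 528.7 kN → block shear.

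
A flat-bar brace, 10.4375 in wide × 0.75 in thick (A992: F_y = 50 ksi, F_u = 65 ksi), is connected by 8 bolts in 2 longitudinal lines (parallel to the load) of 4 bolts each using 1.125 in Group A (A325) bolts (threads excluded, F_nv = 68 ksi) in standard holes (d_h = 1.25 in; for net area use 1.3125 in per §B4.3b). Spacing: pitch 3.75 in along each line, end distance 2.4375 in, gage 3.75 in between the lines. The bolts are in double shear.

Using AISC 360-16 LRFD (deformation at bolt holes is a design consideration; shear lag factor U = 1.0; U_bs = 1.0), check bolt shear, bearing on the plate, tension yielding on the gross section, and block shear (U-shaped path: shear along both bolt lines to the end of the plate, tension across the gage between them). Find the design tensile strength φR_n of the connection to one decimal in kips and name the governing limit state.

Bolt shear: A_b = π(1.125)²/4 = 0.99402 in². φR_n = 0.75 × 68 × 0.99402 × 8 × 2 = 811.1 kips.
Bearing (0.75 in plate, F_u = 65 ksi): end bolts L_c = 2.4375 − 1.25/2 = 1.8125, R_n = min(1.2×1.8125×0.75×65, 2.4×1.125×0.75×65) = 106.03 kips/bolt; interior L_c = 3.75 − 1.25 = 2.5, R_n = 131.63 kips/bolt. φR_n = 0.75 × (2×106.03 + 6×131.63) = 751.4 kips.
Tension yield (gross): A_g = 10.4375×0.75 = 7.8281 in². φR_n = 0.90 × 50 × 7.8281 = 352.3 kips.
Block shear: shear path 2×[2.4375+3×3.75] = 2×13.6875 in, A_gv = 20.531, A_nv = 2×(13.6875 − 3.5×1.3125)×0.75 = 13.641 in²; tension across gage: (3.75 − 1×1.3125)×0.75 = 1.8281 in². R_n = min(0.6×65×13.641, 0.6×50×20.531) + 1.0×65×1.8281 = min(532, 615.93) + 118.83 = 650.83 kips. φR_n = 0.75 × 650.83 = 488.1 kips.
Governing: min(811.1, 751.4, 352.3, 488.1) = 352.3 kips → gross-section yield.

352.3 kips (gross-section yield governs)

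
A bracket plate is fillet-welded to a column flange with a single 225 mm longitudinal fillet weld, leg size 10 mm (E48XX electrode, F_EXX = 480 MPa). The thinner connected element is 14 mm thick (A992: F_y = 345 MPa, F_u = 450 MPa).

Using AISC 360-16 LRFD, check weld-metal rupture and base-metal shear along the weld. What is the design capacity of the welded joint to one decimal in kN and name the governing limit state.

343.6 kN (weld metal governs)

Weld metal: throat = 0.707×10 = 7.07 mm, L = 225 mm. φR_n = 0.75 × 0.6 × 480 × 7.07 × 225 = 343.6 kN.
Base metal shear (14 mm plate): yield φR_n = 1.0×0.6×345×14×225 = 652.1 kN; rupture φR_n = 0.75×0.6×450×14×225 = 637.9 kN; take 637.9 kN (rupture).
Governing: min(343.6, 637.9) = 343.6 kN → weld metal.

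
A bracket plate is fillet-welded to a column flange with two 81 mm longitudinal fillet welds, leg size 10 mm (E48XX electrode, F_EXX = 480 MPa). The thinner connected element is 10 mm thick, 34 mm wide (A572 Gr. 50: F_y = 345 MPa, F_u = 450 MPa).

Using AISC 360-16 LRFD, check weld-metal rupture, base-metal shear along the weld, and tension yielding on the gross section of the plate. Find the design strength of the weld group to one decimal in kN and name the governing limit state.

Weld metal: throat = 0.707×10 = 7.07 mm, L = 2×81 = 162 mm. φR_n = 0.75 × 0.6 × 480 × 7.07 × 162 = 247.4 kN.
Base metal shear (10 mm plate): yield φR_n = 1.0×0.6×345×10×162 = 335.3 kN; rupture φR_n = 0.75×0.6×450×10×162 = 328.1 kN; take 328.1 kN (rupture).
Tension yield (gross): A_g = 34×10 = 340 mm². φR_n = 0.90 × 345 × 340 = 105.6 kN.
Governing: min(247.4, 328.1, 105.6) = 105.6 kN → gross-section yield.

105.6 kN (gross-section yield governs)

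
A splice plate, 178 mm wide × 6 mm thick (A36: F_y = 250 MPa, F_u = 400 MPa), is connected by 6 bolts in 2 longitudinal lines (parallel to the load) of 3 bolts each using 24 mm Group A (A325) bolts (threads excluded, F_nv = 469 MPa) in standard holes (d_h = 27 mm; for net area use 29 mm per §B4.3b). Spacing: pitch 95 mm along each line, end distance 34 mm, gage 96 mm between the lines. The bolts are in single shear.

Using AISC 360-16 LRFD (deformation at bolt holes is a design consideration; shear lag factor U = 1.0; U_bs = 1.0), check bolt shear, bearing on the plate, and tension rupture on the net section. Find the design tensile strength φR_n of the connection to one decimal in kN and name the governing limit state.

216.0 kN (net-section rupture governs)

Bolt shear: A_b = π(24)²/4 = 452.39 mm². φR_n = 0.75 × 469 × 452.39 × 6 × 1 = 954.8 kN.
Bearing (6 mm plate, F_u = 400 MPa): end bolts L_c = 34 − 27/2 = 20.5, R_n = min(1.2×20.5×6×400, 2.4×24×6×400) = 59.04 kN/bolt; interior L_c = 95 − 27 = 68, R_n = 138.24 kN/bolt. φR_n = 0.75 × (2×59.04 + 4×138.24) = 503.3 kN.
Tension rupture (net): A_n = (178 − 2×29)×6 = 720 mm² (U = 1.0, A_e = A_n). φR_n = 0.75 × 400 × 720 = 216.0 kN.
Governing: min(954.8, 503.3, 216.0) = 216.0 kN → net-section rupture.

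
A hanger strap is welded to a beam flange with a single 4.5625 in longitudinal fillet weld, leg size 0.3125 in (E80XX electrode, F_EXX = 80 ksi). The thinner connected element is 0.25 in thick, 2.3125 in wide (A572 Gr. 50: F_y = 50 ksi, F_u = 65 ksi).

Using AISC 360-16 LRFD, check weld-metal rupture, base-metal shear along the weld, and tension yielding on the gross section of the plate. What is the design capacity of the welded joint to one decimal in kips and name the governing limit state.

Weld metal: throat = 0.707×0.3125 = 0.22094 in, L = 4.5625 in. φR_n = 0.75 × 0.6 × 80 × 0.22094 × 4.5625 = 36.3 kips.
Base metal shear (0.25 in plate): yield φR_n = 1.0×0.6×50×0.25×4.5625 = 34.2 kips; rupture φR_n = 0.75×0.6×65×0.25×4.5625 = 33.4 kips; take 33.4 kips (rupture).
Tension yield (gross): A_g = 2.3125×0.25 = 0.57813 in². φR_n = 0.90 × 50 × 0.57813 = 26.0 kips.
Governing: min(36.3, 33.4, 26.0) = 26.0 kips → gross-section yield.

26.0 kips (gross-section yield governs)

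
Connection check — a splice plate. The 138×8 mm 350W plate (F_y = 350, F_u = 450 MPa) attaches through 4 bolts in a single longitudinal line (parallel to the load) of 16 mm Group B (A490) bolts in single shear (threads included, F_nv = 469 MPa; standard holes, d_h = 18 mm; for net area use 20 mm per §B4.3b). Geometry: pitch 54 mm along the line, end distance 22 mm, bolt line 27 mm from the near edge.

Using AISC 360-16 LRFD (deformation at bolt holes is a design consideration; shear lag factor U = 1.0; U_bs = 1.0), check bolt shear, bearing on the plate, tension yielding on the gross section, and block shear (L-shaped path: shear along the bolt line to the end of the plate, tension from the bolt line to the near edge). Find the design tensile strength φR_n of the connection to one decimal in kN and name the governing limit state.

Bolt shear: A_b = π(16)²/4 = 201.06 mm². φR_n = 0.75 × 469 × 201.06 × 4 × 1 = 282.9 kN.
Bearing (8 mm plate, F_u = 450 MPa): end bolts L_c = 22 − 18/2 = 13, R_n = min(1.2×13×8×450, 2.4×16×8×450) = 56.16 kN/bolt; interior L_c = 54 − 18 = 36, R_n = 138.24 kN/bolt. φR_n = 0.75 × (1×56.16 + 3×138.24) = 353.2 kN.
Tension yield (gross): A_g = 138×8 = 1104 mm². φR_n = 0.90 × 350 × 1104 = 347.8 kN.
Block shear: shear path 1×[22+3×54] = 1×184 mm, A_gv = 1472, A_nv = 1×(184 − 3.5×20)×8 = 912 mm²; tension to near edge: (27 − 0.5×20)×8 = 136 mm². R_n = min(0.6×450×912, 0.6×350×1472) + 1.0×450×136 = min(246.24, 309.12) + 61.2 = 307.44 kN. φR_n = 0.75 × 307.44 = 230.6 kN.
Governing: min(282.9, 353.2, 347.8, 230.6) = 230.6 kN → block shear.

230.6 kN (block shear governs)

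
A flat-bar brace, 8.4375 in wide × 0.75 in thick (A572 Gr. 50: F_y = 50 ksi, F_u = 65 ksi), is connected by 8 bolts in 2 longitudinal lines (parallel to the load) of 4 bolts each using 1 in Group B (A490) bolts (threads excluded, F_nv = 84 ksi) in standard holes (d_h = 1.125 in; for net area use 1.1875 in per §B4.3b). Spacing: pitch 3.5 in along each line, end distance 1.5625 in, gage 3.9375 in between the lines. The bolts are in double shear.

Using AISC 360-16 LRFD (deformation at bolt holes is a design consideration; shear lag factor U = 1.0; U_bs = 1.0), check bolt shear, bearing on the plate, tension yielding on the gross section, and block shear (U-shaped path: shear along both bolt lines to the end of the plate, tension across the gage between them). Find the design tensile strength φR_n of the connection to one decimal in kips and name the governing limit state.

Bolt shear: A_b = π(1)²/4 = 0.7854 in². φR_n = 0.75 × 84 × 0.7854 × 8 × 2 = 791.7 kips.
Bearing (0.75 in plate, F_u = 65 ksi): end bolts L_c = 1.5625 − 1.125/2 = 1, R_n = min(1.2×1×0.75×65, 2.4×1×0.75×65) = 58.5 kips/bolt; interior L_c = 3.5 − 1.125 = 2.375, R_n = 117 kips/bolt. φR_n = 0.75 × (2×58.5 + 6×117) = 614.3 kips.
Tension yield (gross): A_g = 8.4375×0.75 = 6.3281 in². φR_n = 0.90 × 50 × 6.3281 = 284.8 kips.
Block shear: shear path 2×[1.5625+3×3.5] = 2×12.0625 in, A_gv = 18.094, A_nv = 2×(12.0625 − 3.5×1.1875)×0.75 = 11.859 in²; tension across gage: (3.9375 − 1×1.1875)×0.75 = 2.0625 in². R_n = min(0.6×65×11.859, 0.6×50×18.094) + 1.0×65×2.0625 = min(462.5, 542.82) + 134.06 = 596.56 kips. φR_n = 0.75 × 596.56 = 447.4 kips.
Governing: min(791.7, 614.3, 284.8, 447.4) = 284.8 kips → gross-section yield.

284.8 kips (gross-section yield governs)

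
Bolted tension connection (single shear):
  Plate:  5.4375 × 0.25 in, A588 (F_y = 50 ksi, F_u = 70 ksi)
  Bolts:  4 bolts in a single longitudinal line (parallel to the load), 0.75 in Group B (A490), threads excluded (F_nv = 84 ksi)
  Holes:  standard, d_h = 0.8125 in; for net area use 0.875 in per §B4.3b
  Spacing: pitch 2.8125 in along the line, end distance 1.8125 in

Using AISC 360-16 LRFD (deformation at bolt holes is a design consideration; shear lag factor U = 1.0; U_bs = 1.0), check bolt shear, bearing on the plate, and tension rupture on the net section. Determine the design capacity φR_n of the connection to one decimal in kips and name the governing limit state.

59.9 kips (net-section rupture governs)

Bolt shear: A_b = π(0.75)²/4 = 0.44179 in². φR_n = 0.75 × 84 × 0.44179 × 4 × 1 = 111.3 kips.
Bearing (0.25 in plate, F_u = 70 ksi): end bolts L_c = 1.8125 − 0.8125/2 = 1.40625, R_n = min(1.2×1.40625×0.25×70, 2.4×0.75×0.25×70) = 29.531 kips/bolt; interior L_c = 2.8125 − 0.8125 = 2, R_n = 31.5 kips/bolt. φR_n = 0.75 × (1×29.531 + 3×31.5) = 93.0 kips.
Tension rupture (net): A_n = (5.4375 − 1×0.875)×0.25 = 1.1406 in² (U = 1.0, A_e = A_n). φR_n = 0.75 × 70 × 1.1406 = 59.9 kips.
Governing: min(111.3, 93.0, 59.9) = 59.9 kips → net-section rupture.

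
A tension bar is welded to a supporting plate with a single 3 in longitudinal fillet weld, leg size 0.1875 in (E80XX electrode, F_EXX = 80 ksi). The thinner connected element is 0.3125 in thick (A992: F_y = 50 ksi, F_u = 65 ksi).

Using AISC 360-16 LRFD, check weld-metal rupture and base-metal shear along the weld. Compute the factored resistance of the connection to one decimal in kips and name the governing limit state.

Weld metal: throat = 0.707×0.1875 = 0.13256 in, L = 3 in. φR_n = 0.75 × 0.6 × 80 × 0.13256 × 3 = 14.3 kips.
Base metal shear (0.3125 in plate): yield φR_n = 1.0×0.6×50×0.3125×3 = 28.1 kips; rupture φR_n = 0.75×0.6×65×0.3125×3 = 27.4 kips; take 27.4 kips (rupture).
Governing: min(14.3, 27.4) = 14.3 kips → weld metal.

14.3 kips (weld metal governs)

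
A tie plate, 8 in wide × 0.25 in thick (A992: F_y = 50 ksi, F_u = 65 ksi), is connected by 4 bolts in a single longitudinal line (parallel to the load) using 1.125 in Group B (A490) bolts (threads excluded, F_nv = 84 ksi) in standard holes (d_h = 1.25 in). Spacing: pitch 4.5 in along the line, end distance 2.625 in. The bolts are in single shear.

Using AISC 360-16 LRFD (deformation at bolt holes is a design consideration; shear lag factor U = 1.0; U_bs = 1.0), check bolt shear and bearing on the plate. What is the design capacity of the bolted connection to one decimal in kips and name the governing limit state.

128.0 kips (bearing governs)

Bolt shear: A_b = π(1.125)²/4 = 0.99402 in². φR_n = 0.75 × 84 × 0.99402 × 4 × 1 = 250.5 kips.
Bearing (0.25 in plate, F_u = 65 ksi): end bolts L_c = 2.625 − 1.25/2 = 2, R_n = min(1.2×2×0.25×65, 2.4×1.125×0.25×65) = 39 kips/bolt; interior L_c = 4.5 − 1.25 = 3.25, R_n = 43.875 kips/bolt. φR_n = 0.75 × (1×39 + 3×43.875) = 128.0 kips.
Governing: min(250.5, 128.0) = 128.0 kips → bearing.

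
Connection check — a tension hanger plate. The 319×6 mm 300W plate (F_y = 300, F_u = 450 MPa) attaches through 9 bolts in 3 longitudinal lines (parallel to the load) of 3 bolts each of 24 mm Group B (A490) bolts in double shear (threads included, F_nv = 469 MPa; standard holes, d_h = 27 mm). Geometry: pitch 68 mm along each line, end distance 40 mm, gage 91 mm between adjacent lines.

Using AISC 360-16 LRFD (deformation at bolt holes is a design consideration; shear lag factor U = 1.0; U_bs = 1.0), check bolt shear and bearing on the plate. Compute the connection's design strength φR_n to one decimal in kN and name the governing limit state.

791.0 kN (bearing governs)

Bolt shear: A_b = π(24)²/4 = 452.39 mm². φR_n = 0.75 × 469 × 452.39 × 9 × 2 = 2864.3 kN.
Bearing (6 mm plate, F_u = 450 MPa): end bolts L_c = 40 − 27/2 = 26.5, R_n = min(1.2×26.5×6×450, 2.4×24×6×450) = 85.86 kN/bolt; interior L_c = 68 − 27 = 41, R_n = 132.84 kN/bolt. φR_n = 0.75 × (3×85.86 + 6×132.84) = 791.0 kN.
Governing: min(2864.3, 791.0) = 791.0 kN → bearing.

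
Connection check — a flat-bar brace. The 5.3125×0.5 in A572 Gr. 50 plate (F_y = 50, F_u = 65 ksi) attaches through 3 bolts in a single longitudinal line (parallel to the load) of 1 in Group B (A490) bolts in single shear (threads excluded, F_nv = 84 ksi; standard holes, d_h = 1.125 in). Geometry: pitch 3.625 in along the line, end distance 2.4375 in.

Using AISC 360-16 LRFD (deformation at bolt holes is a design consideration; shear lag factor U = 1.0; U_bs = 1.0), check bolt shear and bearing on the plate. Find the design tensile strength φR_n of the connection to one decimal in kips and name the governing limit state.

148.4 kips (bolt shear governs)

Bolt shear: A_b = π(1)²/4 = 0.7854 in². φR_n = 0.75 × 84 × 0.7854 × 3 × 1 = 148.4 kips.
Bearing (0.5 in plate, F_u = 65 ksi): end bolts L_c = 2.4375 − 1.125/2 = 1.875, R_n = min(1.2×1.875×0.5×65, 2.4×1×0.5×65) = 73.125 kips/bolt; interior L_c = 3.625 − 1.125 = 2.5, R_n = 78 kips/bolt. φR_n = 0.75 × (1×73.125 + 2×78) = 171.8 kips.
Governing: min(148.4, 171.8) = 148.4 kips → bolt shear.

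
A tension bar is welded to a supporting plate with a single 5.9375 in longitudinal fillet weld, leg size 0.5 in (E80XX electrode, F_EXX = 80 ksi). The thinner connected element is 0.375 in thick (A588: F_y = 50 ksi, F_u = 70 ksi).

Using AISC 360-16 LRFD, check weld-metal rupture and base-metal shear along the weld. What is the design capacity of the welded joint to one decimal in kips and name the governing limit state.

66.8 kips (base-metal shear governs)

Weld metal: throat = 0.707×0.5 = 0.3535 in, L = 5.9375 in. φR_n = 0.75 × 0.6 × 80 × 0.3535 × 5.9375 = 75.6 kips.
Base metal shear (0.375 in plate): yield φR_n = 1.0×0.6×50×0.375×5.9375 = 66.8 kips; rupture φR_n = 0.75×0.6×70×0.375×5.9375 = 70.1 kips; take 66.8 kips (yield).
Governing: min(75.6, 66.8) = 66.8 kips → base-metal shear.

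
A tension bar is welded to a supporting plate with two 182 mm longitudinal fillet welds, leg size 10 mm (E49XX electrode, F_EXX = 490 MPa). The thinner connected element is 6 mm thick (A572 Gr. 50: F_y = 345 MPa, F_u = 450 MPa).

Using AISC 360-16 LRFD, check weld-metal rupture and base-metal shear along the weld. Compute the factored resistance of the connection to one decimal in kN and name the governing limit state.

442.3 kN (base-metal shear governs)

Weld metal: throat = 0.707×10 = 7.07 mm, L = 2×182 = 364 mm. φR_n = 0.75 × 0.6 × 490 × 7.07 × 364 = 567.5 kN.
Base metal shear (6 mm plate): yield φR_n = 1.0×0.6×345×6×364 = 452.1 kN; rupture φR_n = 0.75×0.6×450×6×364 = 442.3 kN; take 442.3 kN (rupture).
Governing: min(567.5, 442.3) = 442.3 kN → base-metal shear.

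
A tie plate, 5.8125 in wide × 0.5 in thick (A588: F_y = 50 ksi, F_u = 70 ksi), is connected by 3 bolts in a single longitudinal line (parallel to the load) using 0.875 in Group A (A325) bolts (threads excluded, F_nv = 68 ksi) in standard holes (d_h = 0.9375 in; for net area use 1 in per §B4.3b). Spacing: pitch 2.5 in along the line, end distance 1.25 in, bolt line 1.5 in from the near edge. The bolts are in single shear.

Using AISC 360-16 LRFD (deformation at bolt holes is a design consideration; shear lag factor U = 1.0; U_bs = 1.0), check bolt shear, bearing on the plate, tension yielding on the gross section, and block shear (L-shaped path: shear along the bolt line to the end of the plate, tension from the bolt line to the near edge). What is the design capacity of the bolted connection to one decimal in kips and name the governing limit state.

Bolt shear: A_b = π(0.875)²/4 = 0.60132 in². φR_n = 0.75 × 68 × 0.60132 × 3 × 1 = 92.0 kips.
Bearing (0.5 in plate, F_u = 70 ksi): end bolts L_c = 1.25 − 0.9375/2 = 0.78125, R_n = min(1.2×0.78125×0.5×70, 2.4×0.875×0.5×70) = 32.813 kips/bolt; interior L_c = 2.5 − 0.9375 = 1.5625, R_n = 65.625 kips/bolt. φR_n = 0.75 × (1×32.813 + 2×65.625) = 123.0 kips.
Tension yield (gross): A_g = 5.8125×0.5 = 2.9063 in². φR_n = 0.90 × 50 × 2.9063 = 130.8 kips.
Block shear: shear path 1×[1.25+2×2.5] = 1×6.25 in, A_gv = 3.125, A_nv = 1×(6.25 − 2.5×1)×0.5 = 1.875 in²; tension to near edge: (1.5 − 0.5×1)×0.5 = 0.5 in². R_n = min(0.6×70×1.875, 0.6×50×3.125) + 1.0×70×0.5 = min(78.75, 93.75) + 35 = 113.75 kips. φR_n = 0.75 × 113.75 = 85.3 kips.
Governing: min(92.0, 123.0, 130.8, 85.3) = 85.3 kips → block shear.

85.3 kips (block shear governs)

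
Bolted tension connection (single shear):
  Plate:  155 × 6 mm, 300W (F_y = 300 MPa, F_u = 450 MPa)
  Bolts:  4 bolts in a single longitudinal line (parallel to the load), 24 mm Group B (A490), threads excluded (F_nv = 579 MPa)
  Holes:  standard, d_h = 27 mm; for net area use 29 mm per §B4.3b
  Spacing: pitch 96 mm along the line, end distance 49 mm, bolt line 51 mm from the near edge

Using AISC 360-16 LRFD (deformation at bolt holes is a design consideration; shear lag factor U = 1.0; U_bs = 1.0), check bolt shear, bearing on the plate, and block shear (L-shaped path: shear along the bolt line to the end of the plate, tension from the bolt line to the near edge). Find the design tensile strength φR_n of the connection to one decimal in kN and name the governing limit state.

346.9 kN (block shear governs)

Bolt shear: A_b = π(24)²/4 = 452.39 mm². φR_n = 0.75 × 579 × 452.39 × 4 × 1 = 785.8 kN.
Bearing (6 mm plate, F_u = 450 MPa): end bolts L_c = 49 − 27/2 = 35.5, R_n = min(1.2×35.5×6×450, 2.4×24×6×450) = 115.02 kN/bolt; interior L_c = 96 − 27 = 69, R_n = 155.52 kN/bolt. φR_n = 0.75 × (1×115.02 + 3×155.52) = 436.2 kN.
Block shear: shear path 1×[49+3×96] = 1×337 mm, A_gv = 2022, A_nv = 1×(337 − 3.5×29)×6 = 1413 mm²; tension to near edge: (51 − 0.5×29)×6 = 219 mm². R_n = min(0.6×450×1413, 0.6×300×2022) + 1.0×450×219 = min(381.51, 363.96) + 98.55 = 462.51 kN. φR_n = 0.75 × 462.51 = 346.9 kN.
Governing: min(785.8, 436.2, 346.9) = 346.9 kN → block shear.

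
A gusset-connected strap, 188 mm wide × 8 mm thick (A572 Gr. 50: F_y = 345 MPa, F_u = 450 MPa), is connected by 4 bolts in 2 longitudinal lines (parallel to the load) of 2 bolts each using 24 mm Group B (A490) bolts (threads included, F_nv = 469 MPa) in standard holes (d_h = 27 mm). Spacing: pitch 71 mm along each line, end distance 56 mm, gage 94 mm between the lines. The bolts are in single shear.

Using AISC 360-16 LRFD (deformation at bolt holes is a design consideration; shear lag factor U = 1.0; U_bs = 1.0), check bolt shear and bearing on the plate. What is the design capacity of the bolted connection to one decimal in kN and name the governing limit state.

560.5 kN (bearing governs)

Bolt shear: A_b = π(24)²/4 = 452.39 mm². φR_n = 0.75 × 469 × 452.39 × 4 × 1 = 636.5 kN.
Bearing (8 mm plate, F_u = 450 MPa): end bolts L_c = 56 − 27/2 = 42.5, R_n = min(1.2×42.5×8×450, 2.4×24×8×450) = 183.6 kN/bolt; interior L_c = 71 − 27 = 44, R_n = 190.08 kN/bolt. φR_n = 0.75 × (2×183.6 + 2×190.08) = 560.5 kN.
Governing: min(636.5, 560.5) = 560.5 kN → bearing.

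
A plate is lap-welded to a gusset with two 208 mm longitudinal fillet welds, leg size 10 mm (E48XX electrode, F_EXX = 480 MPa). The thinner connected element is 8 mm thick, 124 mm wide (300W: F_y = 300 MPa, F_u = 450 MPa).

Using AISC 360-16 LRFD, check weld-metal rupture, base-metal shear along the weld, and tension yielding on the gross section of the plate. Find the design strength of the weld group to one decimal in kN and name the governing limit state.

Weld metal: throat = 0.707×10 = 7.07 mm, L = 2×208 = 416 mm. φR_n = 0.75 × 0.6 × 480 × 7.07 × 416 = 635.3 kN.
Base metal shear (8 mm plate): yield φR_n = 1.0×0.6×300×8×416 = 599.0 kN; rupture φR_n = 0.75×0.6×450×8×416 = 673.9 kN; take 599.0 kN (yield).
Tension yield (gross): A_g = 124×8 = 992 mm². φR_n = 0.90 × 300 × 992 = 267.8 kN.
Governing: min(635.3, 599.0, 267.8) = 267.8 kN → gross-section yield.

267.8 kN (gross-section yield governs)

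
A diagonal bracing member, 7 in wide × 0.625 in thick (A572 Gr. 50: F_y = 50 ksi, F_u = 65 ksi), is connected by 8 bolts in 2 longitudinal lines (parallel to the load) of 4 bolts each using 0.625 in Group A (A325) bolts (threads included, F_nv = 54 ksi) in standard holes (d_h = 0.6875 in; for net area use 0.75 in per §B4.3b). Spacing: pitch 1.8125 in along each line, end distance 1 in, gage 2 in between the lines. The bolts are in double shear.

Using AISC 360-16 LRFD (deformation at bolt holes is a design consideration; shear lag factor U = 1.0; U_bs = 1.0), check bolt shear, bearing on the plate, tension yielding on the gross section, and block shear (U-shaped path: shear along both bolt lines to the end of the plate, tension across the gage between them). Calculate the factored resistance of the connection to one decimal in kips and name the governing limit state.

Bolt shear: A_b = π(0.625)²/4 = 0.3068 in². φR_n = 0.75 × 54 × 0.3068 × 8 × 2 = 198.8 kips.
Bearing (0.625 in plate, F_u = 65 ksi): end bolts L_c = 1 − 0.6875/2 = 0.65625, R_n = min(1.2×0.65625×0.625×65, 2.4×0.625×0.625×65) = 31.992 kips/bolt; interior L_c = 1.8125 − 0.6875 = 1.125, R_n = 54.844 kips/bolt. φR_n = 0.75 × (2×31.992 + 6×54.844) = 294.8 kips.
Tension yield (gross): A_g = 7×0.625 = 4.375 in². φR_n = 0.90 × 50 × 4.375 = 196.9 kips.
Block shear: shear path 2×[1+3×1.8125] = 2×6.4375 in, A_gv = 8.0469, A_nv = 2×(6.4375 − 3.5×0.75)×0.625 = 4.7656 in²; tension across gage: (2 − 1×0.75)×0.625 = 0.78125 in². R_n = min(0.6×65×4.7656, 0.6×50×8.0469) + 1.0×65×0.78125 = min(185.86, 241.41) + 50.781 = 236.64 kips. φR_n = 0.75 × 236.64 = 177.5 kips.
Governing: min(198.8, 294.8, 196.9, 177.5) = 177.5 kips → block shear.

177.5 kips (block shear governs)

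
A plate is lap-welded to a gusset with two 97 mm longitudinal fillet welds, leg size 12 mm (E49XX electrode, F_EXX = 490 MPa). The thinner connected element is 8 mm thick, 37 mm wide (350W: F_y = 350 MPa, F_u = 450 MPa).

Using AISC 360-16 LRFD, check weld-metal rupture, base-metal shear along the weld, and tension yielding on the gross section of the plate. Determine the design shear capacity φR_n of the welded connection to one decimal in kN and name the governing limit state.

93.2 kN (gross-section yield governs)

Weld metal: throat = 0.707×12 = 8.484 mm, L = 2×97 = 194 mm. φR_n = 0.75 × 0.6 × 490 × 8.484 × 194 = 362.9 kN.
Base metal shear (8 mm plate): yield φR_n = 1.0×0.6×350×8×194 = 325.9 kN; rupture φR_n = 0.75×0.6×450×8×194 = 314.3 kN; take 314.3 kN (rupture).
Tension yield (gross): A_g = 37×8 = 296 mm². φR_n = 0.90 × 350 × 296 = 93.2 kN.
Governing: min(362.9, 314.3, 93.2) = 93.2 kN → gross-section yield.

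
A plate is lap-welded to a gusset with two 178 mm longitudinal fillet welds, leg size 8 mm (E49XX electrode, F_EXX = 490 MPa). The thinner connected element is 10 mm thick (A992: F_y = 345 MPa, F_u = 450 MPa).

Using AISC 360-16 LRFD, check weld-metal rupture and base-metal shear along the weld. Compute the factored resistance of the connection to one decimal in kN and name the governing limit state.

Weld metal: throat = 0.707×8 = 5.656 mm, L = 2×178 = 356 mm. φR_n = 0.75 × 0.6 × 490 × 5.656 × 356 = 444.0 kN.
Base metal shear (10 mm plate): yield φR_n = 1.0×0.6×345×10×356 = 736.9 kN; rupture φR_n = 0.75×0.6×450×10×356 = 720.9 kN; take 720.9 kN (rupture).
Governing: min(444.0, 720.9) = 444.0 kN → weld metal.

444.0 kN (weld metal governs)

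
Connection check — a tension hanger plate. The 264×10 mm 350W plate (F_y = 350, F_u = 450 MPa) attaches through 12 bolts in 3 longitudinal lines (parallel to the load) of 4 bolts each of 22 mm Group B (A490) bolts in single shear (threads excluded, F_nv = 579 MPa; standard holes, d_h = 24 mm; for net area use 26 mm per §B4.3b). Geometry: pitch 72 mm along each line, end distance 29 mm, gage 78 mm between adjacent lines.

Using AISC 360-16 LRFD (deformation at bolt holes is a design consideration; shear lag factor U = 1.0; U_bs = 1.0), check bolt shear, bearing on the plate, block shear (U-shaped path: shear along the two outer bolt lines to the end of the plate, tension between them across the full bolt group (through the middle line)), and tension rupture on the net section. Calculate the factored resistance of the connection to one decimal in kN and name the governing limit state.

627.8 kN (net-section rupture governs)

Bolt shear: A_b = π(22)²/4 = 380.13 mm². φR_n = 0.75 × 579 × 380.13 × 12 × 1 = 1980.9 kN.
Bearing (10 mm plate, F_u = 450 MPa): end bolts L_c = 29 − 24/2 = 17, R_n = min(1.2×17×10×450, 2.4×22×10×450) = 91.8 kN/bolt; interior L_c = 72 − 24 = 48, R_n = 237.6 kN/bolt. φR_n = 0.75 × (3×91.8 + 9×237.6) = 1810.4 kN.
Block shear: shear path 2×[29+3×72] = 2×245 mm, A_gv = 4900, A_nv = 2×(245 − 3.5×26)×10 = 3080 mm²; tension across gage: (156 − 2×26)×10 = 1040 mm². R_n = min(0.6×450×3080, 0.6×350×4900) + 1.0×450×1040 = min(831.6, 1029) + 468 = 1299.6 kN. φR_n = 0.75 × 1299.6 = 974.7 kN.
Tension rupture (net): A_n = (264 − 3×26)×10 = 1860 mm² (U = 1.0, A_e = A_n). φR_n = 0.75 × 450 × 1860 = 627.8 kN.
Governing: min(1980.9, 1810.4, 974.7, 627.8) = 627.8 kN → net-section rupture.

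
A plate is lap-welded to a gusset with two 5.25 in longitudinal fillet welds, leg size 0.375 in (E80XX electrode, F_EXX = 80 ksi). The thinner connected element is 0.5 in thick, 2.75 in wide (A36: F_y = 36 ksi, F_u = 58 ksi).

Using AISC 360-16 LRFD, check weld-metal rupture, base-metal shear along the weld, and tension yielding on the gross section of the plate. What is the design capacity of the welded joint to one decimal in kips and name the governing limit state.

Weld metal: throat = 0.707×0.375 = 0.26513 in, L = 2×5.25 = 10.5 in. φR_n = 0.75 × 0.6 × 80 × 0.26513 × 10.5 = 100.2 kips.
Base metal shear (0.5 in plate): yield φR_n = 1.0×0.6×36×0.5×10.5 = 113.4 kips; rupture φR_n = 0.75×0.6×58×0.5×10.5 = 137.0 kips; take 113.4 kips (yield).
Tension yield (gross): A_g = 2.75×0.5 = 1.375 in². φR_n = 0.90 × 36 × 1.375 = 44.6 kips.
Governing: min(100.2, 113.4, 44.6) = 44.6 kips → gross-section yield.

44.6 kips (gross-section yield governs)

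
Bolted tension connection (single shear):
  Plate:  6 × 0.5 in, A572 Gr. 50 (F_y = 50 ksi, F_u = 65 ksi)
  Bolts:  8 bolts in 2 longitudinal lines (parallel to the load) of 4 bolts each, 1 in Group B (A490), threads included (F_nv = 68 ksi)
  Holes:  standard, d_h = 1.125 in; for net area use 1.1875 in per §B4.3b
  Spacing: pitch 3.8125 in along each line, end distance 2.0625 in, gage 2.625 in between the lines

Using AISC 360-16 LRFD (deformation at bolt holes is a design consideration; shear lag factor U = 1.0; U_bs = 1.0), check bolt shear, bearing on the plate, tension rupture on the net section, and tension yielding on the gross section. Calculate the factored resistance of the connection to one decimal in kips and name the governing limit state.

88.4 kips (net-section rupture governs)

Bolt shear: A_b = π(1)²/4 = 0.7854 in². φR_n = 0.75 × 68 × 0.7854 × 8 × 1 = 320.4 kips.
Bearing (0.5 in plate, F_u = 65 ksi): end bolts L_c = 2.0625 − 1.125/2 = 1.5, R_n = min(1.2×1.5×0.5×65, 2.4×1×0.5×65) = 58.5 kips/bolt; interior L_c = 3.8125 − 1.125 = 2.6875, R_n = 78 kips/bolt. φR_n = 0.75 × (2×58.5 + 6×78) = 438.8 kips.
Tension rupture (net): A_n = (6 − 2×1.1875)×0.5 = 1.8125 in² (U = 1.0, A_e = A_n). φR_n = 0.75 × 65 × 1.8125 = 88.4 kips.
Tension yield (gross): A_g = 6×0.5 = 3 in². φR_n = 0.90 × 50 × 3 = 135.0 kips.
Governing: min(320.4, 438.8, 88.4, 135.0) = 88.4 kips → net-section rupture.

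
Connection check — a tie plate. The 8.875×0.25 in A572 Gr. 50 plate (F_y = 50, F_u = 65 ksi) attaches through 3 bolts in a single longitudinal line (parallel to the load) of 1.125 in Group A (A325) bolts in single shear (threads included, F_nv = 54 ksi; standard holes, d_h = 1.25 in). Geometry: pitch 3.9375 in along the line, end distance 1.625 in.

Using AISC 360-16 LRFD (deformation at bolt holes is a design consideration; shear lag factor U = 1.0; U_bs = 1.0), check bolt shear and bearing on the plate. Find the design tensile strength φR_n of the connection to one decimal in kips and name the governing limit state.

80.4 kips (bearing governs)

Bolt shear: A_b = π(1.125)²/4 = 0.99402 in². φR_n = 0.75 × 54 × 0.99402 × 3 × 1 = 120.8 kips.
Bearing (0.25 in plate, F_u = 65 ksi): end bolts L_c = 1.625 − 1.25/2 = 1, R_n = min(1.2×1×0.25×65, 2.4×1.125×0.25×65) = 19.5 kips/bolt; interior L_c = 3.9375 − 1.25 = 2.6875, R_n = 43.875 kips/bolt. φR_n = 0.75 × (1×19.5 + 2×43.875) = 80.4 kips.
Governing: min(120.8, 80.4) = 80.4 kips → bearing.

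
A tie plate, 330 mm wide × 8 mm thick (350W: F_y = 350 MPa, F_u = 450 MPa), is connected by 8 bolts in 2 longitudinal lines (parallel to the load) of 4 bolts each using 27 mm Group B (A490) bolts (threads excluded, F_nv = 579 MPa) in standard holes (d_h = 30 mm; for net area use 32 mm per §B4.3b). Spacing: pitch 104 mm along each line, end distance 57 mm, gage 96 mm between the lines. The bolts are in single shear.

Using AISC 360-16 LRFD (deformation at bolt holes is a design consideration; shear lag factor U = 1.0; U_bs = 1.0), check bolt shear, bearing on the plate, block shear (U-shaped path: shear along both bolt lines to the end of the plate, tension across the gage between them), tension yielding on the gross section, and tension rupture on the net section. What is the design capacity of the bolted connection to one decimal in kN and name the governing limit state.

Bolt shear: A_b = π(27)²/4 = 572.56 mm². φR_n = 0.75 × 579 × 572.56 × 8 × 1 = 1989.1 kN.
Bearing (8 mm plate, F_u = 450 MPa): end bolts L_c = 57 − 30/2 = 42, R_n = min(1.2×42×8×450, 2.4×27×8×450) = 181.44 kN/bolt; interior L_c = 104 − 30 = 74, R_n = 233.28 kN/bolt. φR_n = 0.75 × (2×181.44 + 6×233.28) = 1321.9 kN.
Block shear: shear path 2×[57+3×104] = 2×369 mm, A_gv = 5904, A_nv = 2×(369 − 3.5×32)×8 = 4112 mm²; tension across gage: (96 − 1×32)×8 = 512 mm². R_n = min(0.6×450×4112, 0.6×350×5904) + 1.0×450×512 = min(1110.2, 1239.8) + 230.4 = 1340.6 kN. φR_n = 0.75 × 1340.6 = 1005.5 kN.
Tension yield (gross): A_g = 330×8 = 2640 mm². φR_n = 0.90 × 350 × 2640 = 831.6 kN.
Tension rupture (net): A_n = (330 − 2×32)×8 = 2128 mm² (U = 1.0, A_e = A_n). φR_n = 0.75 × 450 × 2128 = 718.2 kN.
Governing: min(1989.1, 1321.9, 1005.5, 831.6, 718.2) = 718.2 kN → net-section rupture.

718.2 kN (net-section rupture governs)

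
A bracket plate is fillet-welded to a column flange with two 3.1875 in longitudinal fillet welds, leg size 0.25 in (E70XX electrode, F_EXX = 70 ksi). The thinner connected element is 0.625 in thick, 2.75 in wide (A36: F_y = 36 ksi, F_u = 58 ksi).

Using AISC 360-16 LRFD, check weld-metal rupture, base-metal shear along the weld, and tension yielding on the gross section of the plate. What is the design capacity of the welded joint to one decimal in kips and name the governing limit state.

35.5 kips (weld metal governs)

Weld metal: throat = 0.707×0.25 = 0.17675 in, L = 2×3.1875 = 6.375 in. φR_n = 0.75 × 0.6 × 70 × 0.17675 × 6.375 = 35.5 kips.
Base metal shear (0.625 in plate): yield φR_n = 1.0×0.6×36×0.625×6.375 = 86.1 kips; rupture φR_n = 0.75×0.6×58×0.625×6.375 = 104.0 kips; take 86.1 kips (yield).
Tension yield (gross): A_g = 2.75×0.625 = 1.7188 in². φR_n = 0.90 × 36 × 1.7188 = 55.7 kips.
Governing: min(35.5, 86.1, 55.7) = 35.5 kips → weld metal.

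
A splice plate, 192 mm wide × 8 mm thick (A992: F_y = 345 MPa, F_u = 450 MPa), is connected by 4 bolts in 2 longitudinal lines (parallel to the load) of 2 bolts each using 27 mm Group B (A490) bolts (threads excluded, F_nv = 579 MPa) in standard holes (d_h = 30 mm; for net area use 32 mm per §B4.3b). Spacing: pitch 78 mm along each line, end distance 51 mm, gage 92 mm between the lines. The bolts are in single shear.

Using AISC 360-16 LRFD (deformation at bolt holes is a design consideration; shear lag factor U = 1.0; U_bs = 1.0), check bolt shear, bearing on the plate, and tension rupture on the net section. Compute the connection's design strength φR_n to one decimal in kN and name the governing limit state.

Bolt shear: A_b = π(27)²/4 = 572.56 mm². φR_n = 0.75 × 579 × 572.56 × 4 × 1 = 994.5 kN.
Bearing (8 mm plate, F_u = 450 MPa): end bolts L_c = 51 − 30/2 = 36, R_n = min(1.2×36×8×450, 2.4×27×8×450) = 155.52 kN/bolt; interior L_c = 78 − 30 = 48, R_n = 207.36 kN/bolt. φR_n = 0.75 × (2×155.52 + 2×207.36) = 544.3 kN.
Tension rupture (net): A_n = (192 − 2×32)×8 = 1024 mm² (U = 1.0, A_e = A_n). φR_n = 0.75 × 450 × 1024 = 345.6 kN.
Governing: min(994.5, 544.3, 345.6) = 345.6 kN → net-section rupture.

345.6 kN (net-section rupture governs)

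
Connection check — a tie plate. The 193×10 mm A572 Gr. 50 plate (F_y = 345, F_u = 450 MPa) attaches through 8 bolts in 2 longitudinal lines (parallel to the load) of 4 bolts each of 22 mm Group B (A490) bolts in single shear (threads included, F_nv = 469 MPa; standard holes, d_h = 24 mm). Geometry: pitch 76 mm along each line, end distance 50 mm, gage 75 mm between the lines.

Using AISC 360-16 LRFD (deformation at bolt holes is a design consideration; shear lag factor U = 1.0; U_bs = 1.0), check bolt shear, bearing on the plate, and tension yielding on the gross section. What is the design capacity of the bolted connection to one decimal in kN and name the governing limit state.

Bolt shear: A_b = π(22)²/4 = 380.13 mm². φR_n = 0.75 × 469 × 380.13 × 8 × 1 = 1069.7 kN.
Bearing (10 mm plate, F_u = 450 MPa): end bolts L_c = 50 − 24/2 = 38, R_n = min(1.2×38×10×450, 2.4×22×10×450) = 205.2 kN/bolt; interior L_c = 76 − 24 = 52, R_n = 237.6 kN/bolt. φR_n = 0.75 × (2×205.2 + 6×237.6) = 1377.0 kN.
Tension yield (gross): A_g = 193×10 = 1930 mm². φR_n = 0.90 × 345 × 1930 = 599.3 kN.
Governing: min(1069.7, 1377.0, 599.3) = 599.3 kN → gross-section yield.

599.3 kN (gross-section yield governs)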